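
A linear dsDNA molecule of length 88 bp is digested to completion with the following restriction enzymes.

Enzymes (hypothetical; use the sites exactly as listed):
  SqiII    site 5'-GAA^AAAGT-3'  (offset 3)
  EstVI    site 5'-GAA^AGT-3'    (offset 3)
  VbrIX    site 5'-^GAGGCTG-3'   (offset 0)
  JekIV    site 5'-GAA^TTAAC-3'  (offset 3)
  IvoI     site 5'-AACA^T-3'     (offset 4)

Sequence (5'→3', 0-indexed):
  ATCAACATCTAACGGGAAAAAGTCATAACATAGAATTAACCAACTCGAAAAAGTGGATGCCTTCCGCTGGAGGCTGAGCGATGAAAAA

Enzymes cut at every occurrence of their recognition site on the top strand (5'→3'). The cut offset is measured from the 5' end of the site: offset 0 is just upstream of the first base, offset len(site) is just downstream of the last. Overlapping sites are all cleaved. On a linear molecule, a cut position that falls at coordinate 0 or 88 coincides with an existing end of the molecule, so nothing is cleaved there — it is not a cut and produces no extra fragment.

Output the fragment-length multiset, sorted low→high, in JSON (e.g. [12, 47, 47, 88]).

Per-enzyme occurrences:
  SqiII GAAAAAGT/3: at [15, 46] ⇒ [18, 49]
  EstVI (GAAAGT, off=3): no sites
  VbrIX GAGGCTG/0: at [69] ⇒ [69]
  JekIV GAATTAAC/3: at [32] ⇒ [35]
  IvoI AACAT/4: at [3, 26] ⇒ [7, 30]

All cut coordinates (distinct, sorted): [7, 18, 30, 35, 49, 69]

Fragments:
  [0,7): 7 bp
  [7,18): 11 bp
  [18,30): 12 bp
  [30,35): 5 bp
  [35,49): 14 bp
  [49,69): 20 bp
  [69,88): 19 bp

[5,7,11,12,14,19,20]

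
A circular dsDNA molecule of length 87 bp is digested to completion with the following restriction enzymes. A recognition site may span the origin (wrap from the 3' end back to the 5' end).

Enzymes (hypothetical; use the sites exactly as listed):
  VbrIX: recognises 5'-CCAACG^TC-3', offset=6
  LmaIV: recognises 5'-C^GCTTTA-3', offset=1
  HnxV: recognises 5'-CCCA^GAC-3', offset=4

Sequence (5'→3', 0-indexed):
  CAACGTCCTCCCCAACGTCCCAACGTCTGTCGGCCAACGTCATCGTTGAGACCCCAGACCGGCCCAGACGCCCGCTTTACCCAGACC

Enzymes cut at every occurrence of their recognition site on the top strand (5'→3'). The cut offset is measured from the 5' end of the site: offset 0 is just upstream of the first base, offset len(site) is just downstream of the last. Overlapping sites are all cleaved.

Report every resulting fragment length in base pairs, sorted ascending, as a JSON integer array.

Scan for sites:
  VbrIX CCAACGTC/6: at [11, 19, 33, 86] ⇒ [5, 17, 25, 39]
  LmaIV CGCTTTA/1: at [72] ⇒ [73]
  HnxV CCCAGAC/4: at [52, 62, 79] ⇒ [56, 66, 83]

All cut coordinates (distinct, sorted): [5, 17, 25, 39, 56, 66, 73, 83]

Fragments:
  5→17: 12 bp
  17→25: 8 bp
  25→39: 14 bp
  39→56: 17 bp
  56→66: 10 bp
  66→73: 7 bp
  73→83: 10 bp
  83→5 (wrap): 87-83+5 = 9 bp

[7,8,9,10,10,12,14,17]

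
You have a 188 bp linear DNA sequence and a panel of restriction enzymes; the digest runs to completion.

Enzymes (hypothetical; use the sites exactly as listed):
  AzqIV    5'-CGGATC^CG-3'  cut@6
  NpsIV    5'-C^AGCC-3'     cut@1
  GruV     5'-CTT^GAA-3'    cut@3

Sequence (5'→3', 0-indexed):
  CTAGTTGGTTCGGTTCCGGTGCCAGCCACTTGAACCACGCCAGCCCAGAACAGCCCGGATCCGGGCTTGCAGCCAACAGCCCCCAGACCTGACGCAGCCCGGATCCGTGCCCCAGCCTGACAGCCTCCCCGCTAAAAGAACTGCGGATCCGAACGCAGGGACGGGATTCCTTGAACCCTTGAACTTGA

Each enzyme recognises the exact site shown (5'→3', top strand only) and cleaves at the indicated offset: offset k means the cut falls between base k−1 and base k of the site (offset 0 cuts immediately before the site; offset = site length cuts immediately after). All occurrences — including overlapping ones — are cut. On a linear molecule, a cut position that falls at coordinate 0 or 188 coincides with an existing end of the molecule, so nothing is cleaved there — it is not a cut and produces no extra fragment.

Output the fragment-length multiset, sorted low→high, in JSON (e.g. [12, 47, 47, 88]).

Site scan:
  AzqIV (CGGATCCG, off=6): starts [55, 99, 143] → cuts [61, 105, 149]
  NpsIV (CAGCC, off=1): starts [22, 40, 50, 69, 76, 94, 112, 120] → cuts [23, 41, 51, 70, 77, 95, 113, 121]
  GruV (CTTGAA, off=3): starts [28, 169, 177] → cuts [31, 172, 180]

Pooled cuts: [23, 31, 41, 51, 61, 70, 77, 95, 105, 113, 121, 149, 172, 180]

Fragment lengths:
  [0,23): 23 bp
  [23,31): 8 bp
  [31,41): 10 bp
  [41,51): 10 bp
  [51,61): 10 bp
  [61,70): 9 bp
  [70,77): 7 bp
  [77,95): 18 bp
  [95,105): 10 bp
  [105,113): 8 bp
  [113,121): 8 bp
  [121,149): 28 bp
  [149,172): 23 bp
  [172,180): 8 bp
  [180,188): 8 bp

[7,8,8,8,8,8,9,10,10,10,10,18,23,23,28]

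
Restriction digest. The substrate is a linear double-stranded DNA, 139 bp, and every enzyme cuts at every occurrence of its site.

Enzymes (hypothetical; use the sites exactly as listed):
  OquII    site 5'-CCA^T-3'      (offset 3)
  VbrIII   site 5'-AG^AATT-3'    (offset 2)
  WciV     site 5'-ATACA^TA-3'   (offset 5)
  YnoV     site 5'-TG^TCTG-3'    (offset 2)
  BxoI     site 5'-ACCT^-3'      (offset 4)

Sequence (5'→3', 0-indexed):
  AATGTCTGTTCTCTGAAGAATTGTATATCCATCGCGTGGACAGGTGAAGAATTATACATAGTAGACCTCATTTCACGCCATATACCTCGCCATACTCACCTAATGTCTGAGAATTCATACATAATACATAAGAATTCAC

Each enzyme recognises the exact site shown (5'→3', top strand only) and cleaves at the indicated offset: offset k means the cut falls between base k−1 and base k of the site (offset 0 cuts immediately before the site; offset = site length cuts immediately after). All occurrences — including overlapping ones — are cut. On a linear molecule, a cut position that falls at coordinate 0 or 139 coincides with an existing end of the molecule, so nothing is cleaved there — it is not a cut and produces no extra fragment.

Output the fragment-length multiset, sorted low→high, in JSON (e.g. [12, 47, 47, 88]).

Per-enzyme occurrences:
  OquII (CCAT, off=3): starts [28, 77, 89] → cuts [31, 80, 92]
  VbrIII (AGAATT, off=2): starts [16, 47, 109, 130] → cuts [18, 49, 111, 132]
  WciV (ATACATA, off=5): starts [53, 116, 123] → cuts [58, 121, 128]
  YnoV (TGTCTG, off=2): starts [2, 103] → cuts [4, 105]
  BxoI (ACCT, off=4): starts [64, 83, 97] → cuts [68, 87, 101]

Pooled cuts: [4, 18, 31, 49, 58, 68, 80, 87, 92, 101, 105, 111, 121, 128, 132]

Fragment lengths:
  [0,4): 4 bp
  [4,18): 14 bp
  [18,31): 13 bp
  [31,49): 18 bp
  [49,58): 9 bp
  [58,68): 10 bp
  [68,80): 12 bp
  [80,87): 7 bp
  [87,92): 5 bp
  [92,101): 9 bp
  [101,105): 4 bp
  [105,111): 6 bp
  [111,121): 10 bp
  [121,128): 7 bp
  [128,132): 4 bp
  [132,139): 7 bp

[4,4,4,5,6,7,7,7,9,9,10,10,12,13,14,18]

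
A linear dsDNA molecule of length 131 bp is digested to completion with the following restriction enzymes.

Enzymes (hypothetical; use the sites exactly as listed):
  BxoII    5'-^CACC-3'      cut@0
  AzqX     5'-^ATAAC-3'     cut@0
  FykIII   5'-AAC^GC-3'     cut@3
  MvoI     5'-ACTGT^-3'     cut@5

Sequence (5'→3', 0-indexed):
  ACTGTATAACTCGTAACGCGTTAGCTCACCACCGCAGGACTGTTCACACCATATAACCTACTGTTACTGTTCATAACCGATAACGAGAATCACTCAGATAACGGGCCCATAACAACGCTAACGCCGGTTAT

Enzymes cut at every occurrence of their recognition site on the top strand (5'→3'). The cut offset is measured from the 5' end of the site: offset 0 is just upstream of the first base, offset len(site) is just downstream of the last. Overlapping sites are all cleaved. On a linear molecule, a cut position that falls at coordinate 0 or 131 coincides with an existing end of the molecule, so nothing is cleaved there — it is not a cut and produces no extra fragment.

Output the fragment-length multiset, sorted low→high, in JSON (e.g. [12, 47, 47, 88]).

Site scan:
  BxoII CACC/0: at [26, 29, 46] ⇒ [26, 29, 46]
  AzqX ATAAC/0: at [5, 52, 72, 79, 97, 108] ⇒ [5, 52, 72, 79, 97, 108]
  FykIII AACGC/3: at [14, 113, 119] ⇒ [17, 116, 122]
  MvoI ACTGT/5: at [0, 38, 59, 65] ⇒ [5, 43, 64, 70]

All cut coordinates (distinct, sorted): [5, 17, 26, 29, 43, 46, 52, 64, 70, 72, 79, 97, 108, 116, 122]

Fragments:
  [0,5): 5 bp
  [5,17): 12 bp
  [17,26): 9 bp
  [26,29): 3 bp
  [29,43): 14 bp
  [43,46): 3 bp
  [46,52): 6 bp
  [52,64): 12 bp
  [64,70): 6 bp
  [70,72): 2 bp
  [72,79): 7 bp
  [79,97): 18 bp
  [97,108): 11 bp
  [108,116): 8 bp
  [116,122): 6 bp
  [122,131): 9 bp

[2,3,3,5,6,6,6,7,8,9,9,11,12,12,14,18]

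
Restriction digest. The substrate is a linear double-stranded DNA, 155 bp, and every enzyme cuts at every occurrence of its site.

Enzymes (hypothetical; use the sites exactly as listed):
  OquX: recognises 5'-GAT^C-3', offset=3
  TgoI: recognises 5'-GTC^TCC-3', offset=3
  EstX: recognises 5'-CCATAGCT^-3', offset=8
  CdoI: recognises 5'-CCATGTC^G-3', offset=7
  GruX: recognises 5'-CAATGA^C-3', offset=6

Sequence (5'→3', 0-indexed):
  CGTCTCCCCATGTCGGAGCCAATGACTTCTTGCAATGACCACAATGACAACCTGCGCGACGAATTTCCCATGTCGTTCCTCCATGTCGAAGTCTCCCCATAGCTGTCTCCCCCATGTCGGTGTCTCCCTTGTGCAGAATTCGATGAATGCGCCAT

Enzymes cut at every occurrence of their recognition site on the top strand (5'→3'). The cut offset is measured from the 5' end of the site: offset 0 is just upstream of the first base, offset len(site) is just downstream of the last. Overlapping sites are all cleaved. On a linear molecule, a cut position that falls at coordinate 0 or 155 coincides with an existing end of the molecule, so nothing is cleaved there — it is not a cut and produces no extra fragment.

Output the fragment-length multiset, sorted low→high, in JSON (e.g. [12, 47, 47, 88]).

[3,4,6,6,9,10,11,11,11,13,13,27,31]

Site scan:
  OquX (GATC, off=3): no sites
  TgoI GTCTCC/3: at [1, 90, 104, 121] ⇒ [4, 93, 107, 124]
  EstX CCATAGCT/8: at [96] ⇒ [104]
  CdoI CCATGTCG/7: at [7, 67, 80, 111] ⇒ [14, 74, 87, 118]
  GruX CAATGAC/6: at [19, 32, 41] ⇒ [25, 38, 47]

Pooled cuts: [4, 14, 25, 38, 47, 74, 87, 93, 104, 107, 118, 124]

Fragments:
  [0,4): 4 bp
  [4,14): 10 bp
  [14,25): 11 bp
  [25,38): 13 bp
  [38,47): 9 bp
  [47,74): 27 bp
  [74,87): 13 bp
  [87,93): 6 bp
  [93,104): 11 bp
  [104,107): 3 bp
  [107,118): 11 bp
  [118,124): 6 bp
  [124,155): 31 bp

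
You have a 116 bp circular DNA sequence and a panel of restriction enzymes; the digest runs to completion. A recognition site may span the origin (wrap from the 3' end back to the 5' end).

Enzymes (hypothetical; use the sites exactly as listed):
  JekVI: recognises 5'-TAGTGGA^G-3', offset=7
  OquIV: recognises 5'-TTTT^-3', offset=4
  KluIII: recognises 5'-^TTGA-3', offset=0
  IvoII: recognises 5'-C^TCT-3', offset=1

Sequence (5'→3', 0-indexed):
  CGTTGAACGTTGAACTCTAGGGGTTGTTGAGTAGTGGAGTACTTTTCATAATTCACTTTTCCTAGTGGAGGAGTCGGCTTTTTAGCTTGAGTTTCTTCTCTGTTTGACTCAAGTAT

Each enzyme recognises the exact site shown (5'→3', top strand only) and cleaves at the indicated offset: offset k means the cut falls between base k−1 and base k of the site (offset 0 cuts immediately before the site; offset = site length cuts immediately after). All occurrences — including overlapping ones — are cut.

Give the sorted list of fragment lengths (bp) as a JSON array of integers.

[1,3,5,6,7,8,9,11,12,12,13,14,15]

Per-enzyme occurrences:
  JekVI TAGTGGAG/7: at [31, 62] ⇒ [38, 69]
  OquIV TTTT/4: at [42, 56, 78, 79] ⇒ [46, 60, 82, 83]
  KluIII TTGA/0: at [2, 9, 26, 86, 103] ⇒ [2, 9, 26, 86, 103]
  IvoII CTCT/1: at [14, 97] ⇒ [15, 98]

Pooled cuts: [2, 9, 15, 26, 38, 46, 60, 69, 82, 83, 86, 98, 103]

Fragments:
  2→9: 7 bp
  9→15: 6 bp
  15→26: 11 bp
  26→38: 12 bp
  38→46: 8 bp
  46→60: 14 bp
  60→69: 9 bp
  69→82: 13 bp
  82→83: 1 bp
  83→86: 3 bp
  86→98: 12 bp
  98→103: 5 bp
  103→2 (wrap): 116-103+2 = 15 bp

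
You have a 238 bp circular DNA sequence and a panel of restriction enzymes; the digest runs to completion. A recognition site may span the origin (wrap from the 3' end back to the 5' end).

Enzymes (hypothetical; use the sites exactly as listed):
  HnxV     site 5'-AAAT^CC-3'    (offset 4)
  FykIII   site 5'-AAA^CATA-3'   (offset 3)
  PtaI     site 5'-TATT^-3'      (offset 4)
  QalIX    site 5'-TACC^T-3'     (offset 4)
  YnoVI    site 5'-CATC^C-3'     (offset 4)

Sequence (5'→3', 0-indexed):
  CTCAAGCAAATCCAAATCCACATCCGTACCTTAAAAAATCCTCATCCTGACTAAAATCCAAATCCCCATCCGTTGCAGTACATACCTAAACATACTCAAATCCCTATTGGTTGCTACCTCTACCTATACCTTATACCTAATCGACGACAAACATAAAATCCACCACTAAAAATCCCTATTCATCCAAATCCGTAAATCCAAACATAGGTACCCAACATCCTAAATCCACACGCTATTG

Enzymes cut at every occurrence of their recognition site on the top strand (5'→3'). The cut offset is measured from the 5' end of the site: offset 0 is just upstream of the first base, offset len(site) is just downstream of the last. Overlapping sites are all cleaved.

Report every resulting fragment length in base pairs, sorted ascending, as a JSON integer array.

[4,4,5,5,6,6,6,6,6,6,7,7,7,7,7,7,8,8,9,10,11,11,12,12,14,14,16,17]

Scan for sites:
  HnxV AAATCC/4: at [7, 13, 35, 53, 59, 97, 155, 169, 185, 193, 221] ⇒ [11, 17, 39, 57, 63, 101, 159, 173, 189, 197, 225]
  FykIII AAACATA/3: at [87, 148, 199] ⇒ [90, 151, 202]
  PtaI TATT/4: at [104, 176, 233] ⇒ [108, 180, 237]
  QalIX TACCT/4: at [26, 82, 114, 120, 126, 133] ⇒ [30, 86, 118, 124, 130, 137]
  YnoVI CATCC/4: at [20, 42, 66, 180, 215] ⇒ [24, 46, 70, 184, 219]

All cut coordinates (distinct, sorted): [11, 17, 24, 30, 39, 46, 57, 63, 70, 86, 90, 101, 108, 118, 124, 130, 137, 151, 159, 173, 180, 184, 189, 197, 202, 219, 225, 237]

Fragments:
  11→17: 6 bp
  17→24: 7 bp
  24→30: 6 bp
  30→39: 9 bp
  39→46: 7 bp
  46→57: 11 bp
  57→63: 6 bp
  63→70: 7 bp
  70→86: 16 bp
  86→90: 4 bp
  90→101: 11 bp
  101→108: 7 bp
  108→118: 10 bp
  118→124: 6 bp
  124→130: 6 bp
  130→137: 7 bp
  137→151: 14 bp
  151→159: 8 bp
  159→173: 14 bp
  173→180: 7 bp
  180→184: 4 bp
  184→189: 5 bp
  189→197: 8 bp
  197→202: 5 bp
  202→219: 17 bp
  219→225: 6 bp
  225→237: 12 bp
  237→11 (wrap): 238-237+11 = 12 bp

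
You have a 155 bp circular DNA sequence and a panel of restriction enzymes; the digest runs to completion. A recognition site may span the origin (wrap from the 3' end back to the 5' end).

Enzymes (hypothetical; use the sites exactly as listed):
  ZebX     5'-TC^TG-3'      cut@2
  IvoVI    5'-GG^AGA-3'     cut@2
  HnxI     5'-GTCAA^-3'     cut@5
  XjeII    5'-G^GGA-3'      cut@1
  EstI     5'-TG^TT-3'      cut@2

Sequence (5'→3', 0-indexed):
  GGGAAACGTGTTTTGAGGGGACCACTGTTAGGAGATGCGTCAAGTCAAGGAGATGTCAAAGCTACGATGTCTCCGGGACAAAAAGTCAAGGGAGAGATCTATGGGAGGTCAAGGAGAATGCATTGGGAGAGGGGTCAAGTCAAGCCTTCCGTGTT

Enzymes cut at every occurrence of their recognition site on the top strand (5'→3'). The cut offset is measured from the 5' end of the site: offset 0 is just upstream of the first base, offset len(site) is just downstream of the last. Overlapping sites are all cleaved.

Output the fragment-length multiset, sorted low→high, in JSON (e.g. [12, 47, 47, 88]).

[1,2,2,2,2,3,5,5,5,8,9,9,9,9,10,11,11,11,11,14,16]

Per-enzyme occurrences:
  ZebX (TCTG, off=2): no sites
  IvoVI (GGAGA, off=2): starts [30, 48, 90, 112, 125] → cuts [32, 50, 92, 114, 127]
  HnxI (GTCAA, off=5): starts [38, 43, 54, 84, 107, 133, 138] → cuts [43, 48, 59, 89, 112, 138, 143]
  XjeII (GGGA, off=1): starts [0, 17, 74, 89, 102, 124] → cuts [1, 18, 75, 90, 103, 125]
  EstI (TGTT, off=2): starts [8, 25, 151] → cuts [10, 27, 153]

Pooled cuts: [1, 10, 18, 27, 32, 43, 48, 50, 59, 75, 89, 90, 92, 103, 112, 114, 125, 127, 138, 143, 153]

Fragments:
  1→10: 9 bp
  10→18: 8 bp
  18→27: 9 bp
  27→32: 5 bp
  32→43: 11 bp
  43→48: 5 bp
  48→50: 2 bp
  50→59: 9 bp
  59→75: 16 bp
  75→89: 14 bp
  89→90: 1 bp
  90→92: 2 bp
  92→103: 11 bp
  103→112: 9 bp
  112→114: 2 bp
  114→125: 11 bp
  125→127: 2 bp
  127→138: 11 bp
  138→143: 5 bp
  143→153: 10 bp
  153→1 (wrap): 155-153+1 = 3 bp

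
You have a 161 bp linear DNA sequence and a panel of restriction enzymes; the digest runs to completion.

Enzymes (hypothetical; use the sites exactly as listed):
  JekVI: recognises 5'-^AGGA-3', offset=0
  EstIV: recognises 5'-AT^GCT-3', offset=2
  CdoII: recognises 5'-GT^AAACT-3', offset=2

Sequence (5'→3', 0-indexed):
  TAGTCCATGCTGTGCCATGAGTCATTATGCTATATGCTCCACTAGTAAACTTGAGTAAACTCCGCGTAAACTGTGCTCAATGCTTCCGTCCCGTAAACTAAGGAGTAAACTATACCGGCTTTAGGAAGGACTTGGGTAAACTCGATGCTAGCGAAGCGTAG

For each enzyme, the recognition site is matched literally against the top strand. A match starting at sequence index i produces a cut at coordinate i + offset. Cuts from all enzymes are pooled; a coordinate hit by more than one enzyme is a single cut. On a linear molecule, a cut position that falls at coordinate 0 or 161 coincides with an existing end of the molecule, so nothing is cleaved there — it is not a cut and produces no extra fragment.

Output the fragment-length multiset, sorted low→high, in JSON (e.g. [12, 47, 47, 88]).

Scan for sites:
  JekVI (AGGA, off=0): starts [100, 122, 126] → cuts [100, 122, 126]
  EstIV (ATGCT, off=2): starts [6, 26, 33, 79, 144] → cuts [8, 28, 35, 81, 146]
  CdoII (GTAAACT, off=2): starts [44, 54, 65, 92, 104, 135] → cuts [46, 56, 67, 94, 106, 137]

Pooled cuts: [8, 28, 35, 46, 56, 67, 81, 94, 100, 106, 122, 126, 137, 146]

Fragment lengths:
  [0,8): 8 bp
  [8,28): 20 bp
  [28,35): 7 bp
  [35,46): 11 bp
  [46,56): 10 bp
  [56,67): 11 bp
  [67,81): 14 bp
  [81,94): 13 bp
  [94,100): 6 bp
  [100,106): 6 bp
  [106,122): 16 bp
  [122,126): 4 bp
  [126,137): 11 bp
  [137,146): 9 bp
  [146,161): 15 bp

[4,6,6,7,8,9,10,11,11,11,13,14,15,16,20]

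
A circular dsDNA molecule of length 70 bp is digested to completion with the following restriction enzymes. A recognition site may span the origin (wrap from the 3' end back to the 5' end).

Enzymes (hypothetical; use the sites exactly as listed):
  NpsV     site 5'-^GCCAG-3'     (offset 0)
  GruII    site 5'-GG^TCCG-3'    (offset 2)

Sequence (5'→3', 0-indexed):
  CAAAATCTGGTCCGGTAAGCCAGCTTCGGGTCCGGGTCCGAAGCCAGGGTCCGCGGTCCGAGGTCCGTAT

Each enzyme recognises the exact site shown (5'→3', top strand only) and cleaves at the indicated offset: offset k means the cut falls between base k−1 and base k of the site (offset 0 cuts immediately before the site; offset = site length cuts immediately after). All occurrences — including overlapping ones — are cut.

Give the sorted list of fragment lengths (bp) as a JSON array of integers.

Site scan:
  NpsV (GCCAG, off=0): starts [18, 42] → cuts [18, 42]
  GruII (GGTCCG, off=2): starts [8, 28, 34, 47, 54, 61] → cuts [10, 30, 36, 49, 56, 63]

Pooled cuts: [10, 18, 30, 36, 42, 49, 56, 63]

Fragments:
  10→18: 8 bp
  18→30: 12 bp
  30→36: 6 bp
  36→42: 6 bp
  42→49: 7 bp
  49→56: 7 bp
  56→63: 7 bp
  63→10 (wrap): 70-63+10 = 17 bp

[6,6,7,7,7,8,12,17]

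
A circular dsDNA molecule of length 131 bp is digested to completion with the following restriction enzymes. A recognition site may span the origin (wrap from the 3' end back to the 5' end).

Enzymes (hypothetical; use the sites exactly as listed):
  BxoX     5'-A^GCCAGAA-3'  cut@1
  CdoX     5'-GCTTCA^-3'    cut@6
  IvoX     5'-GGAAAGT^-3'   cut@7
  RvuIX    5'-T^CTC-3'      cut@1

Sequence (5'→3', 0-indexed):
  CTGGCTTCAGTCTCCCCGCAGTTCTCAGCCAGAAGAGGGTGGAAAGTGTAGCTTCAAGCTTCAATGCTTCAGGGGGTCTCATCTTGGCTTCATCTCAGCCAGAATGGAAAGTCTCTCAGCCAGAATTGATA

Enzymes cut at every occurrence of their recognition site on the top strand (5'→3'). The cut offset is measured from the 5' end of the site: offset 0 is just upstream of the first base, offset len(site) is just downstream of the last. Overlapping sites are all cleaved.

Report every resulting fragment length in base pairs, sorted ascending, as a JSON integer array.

Per-enzyme occurrences:
  BxoX AGCCAGAA/1: at [26, 96, 117] ⇒ [27, 97, 118]
  CdoX GCTTCA/6: at [3, 50, 57, 65, 86] ⇒ [9, 56, 63, 71, 92]
  IvoX GGAAAGT/7: at [40, 105] ⇒ [47, 112]
  RvuIX TCTC/1: at [10, 22, 76, 92, 111, 113] ⇒ [11, 23, 77, 93, 112, 114]

All cut coordinates (distinct, sorted): [9, 11, 23, 27, 47, 56, 63, 71, 77, 92, 93, 97, 112, 114, 118]

Fragment lengths:
  9→11: 2 bp
  11→23: 12 bp
  23→27: 4 bp
  27→47: 20 bp
  47→56: 9 bp
  56→63: 7 bp
  63→71: 8 bp
  71→77: 6 bp
  77→92: 15 bp
  92→93: 1 bp
  93→97: 4 bp
  97→112: 15 bp
  112→114: 2 bp
  114→118: 4 bp
  118→9 (wrap): 131-118+9 = 22 bp

[1,2,2,4,4,4,6,7,8,9,12,15,15,20,22]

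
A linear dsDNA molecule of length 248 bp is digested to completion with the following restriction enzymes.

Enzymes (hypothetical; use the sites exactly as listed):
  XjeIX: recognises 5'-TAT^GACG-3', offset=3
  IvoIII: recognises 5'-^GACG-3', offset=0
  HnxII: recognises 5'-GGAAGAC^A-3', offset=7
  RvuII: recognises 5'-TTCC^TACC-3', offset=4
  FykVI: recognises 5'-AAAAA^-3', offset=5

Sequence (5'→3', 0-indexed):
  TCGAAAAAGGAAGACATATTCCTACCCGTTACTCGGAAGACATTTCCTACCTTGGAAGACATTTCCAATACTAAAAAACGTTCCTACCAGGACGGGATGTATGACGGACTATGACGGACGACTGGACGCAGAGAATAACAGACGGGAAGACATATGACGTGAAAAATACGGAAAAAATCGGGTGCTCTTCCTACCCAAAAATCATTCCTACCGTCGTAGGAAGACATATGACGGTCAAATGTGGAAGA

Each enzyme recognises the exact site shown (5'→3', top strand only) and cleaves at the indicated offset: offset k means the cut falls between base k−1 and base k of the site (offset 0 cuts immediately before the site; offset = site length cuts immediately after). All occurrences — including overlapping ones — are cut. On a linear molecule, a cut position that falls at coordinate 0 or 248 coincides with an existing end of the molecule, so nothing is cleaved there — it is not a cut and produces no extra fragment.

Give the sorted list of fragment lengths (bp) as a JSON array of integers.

Per-enzyme occurrences:
  XjeIX TATGACG/3: at [99, 109, 152, 226] ⇒ [102, 112, 155, 229]
  IvoIII GACG/0: at [90, 102, 112, 116, 124, 140, 155, 229] ⇒ [90, 102, 112, 116, 124, 140, 155, 229]
  HnxII GGAAGACA/7: at [8, 34, 53, 144, 218] ⇒ [15, 41, 60, 151, 225]
  RvuII TTCCTACC/4: at [18, 43, 80, 187, 204] ⇒ [22, 47, 84, 191, 208]
  FykVI AAAAA/5: at [3, 72, 73, 161, 171, 172, 196] ⇒ [8, 77, 78, 166, 176, 177, 201]

Pooled cuts: [8, 15, 22, 41, 47, 60, 77, 78, 84, 90, 102, 112, 116, 124, 140, 151, 155, 166, 176, 177, 191, 201, 208, 225, 229]

Fragment lengths:
  [0,8): 8 bp
  [8,15): 7 bp
  [15,22): 7 bp
  [22,41): 19 bp
  [41,47): 6 bp
  [47,60): 13 bp
  [60,77): 17 bp
  [77,78): 1 bp
  [78,84): 6 bp
  [84,90): 6 bp
  [90,102): 12 bp
  [102,112): 10 bp
  [112,116): 4 bp
  [116,124): 8 bp
  [124,140): 16 bp
  [140,151): 11 bp
  [151,155): 4 bp
  [155,166): 11 bp
  [166,176): 10 bp
  [176,177): 1 bp
  [177,191): 14 bp
  [191,201): 10 bp
  [201,208): 7 bp
  [208,225): 17 bp
  [225,229): 4 bp
  [229,248): 19 bp

[1,1,4,4,4,6,6,6,7,7,7,8,8,10,10,10,11,11,12,13,14,16,17,17,19,19]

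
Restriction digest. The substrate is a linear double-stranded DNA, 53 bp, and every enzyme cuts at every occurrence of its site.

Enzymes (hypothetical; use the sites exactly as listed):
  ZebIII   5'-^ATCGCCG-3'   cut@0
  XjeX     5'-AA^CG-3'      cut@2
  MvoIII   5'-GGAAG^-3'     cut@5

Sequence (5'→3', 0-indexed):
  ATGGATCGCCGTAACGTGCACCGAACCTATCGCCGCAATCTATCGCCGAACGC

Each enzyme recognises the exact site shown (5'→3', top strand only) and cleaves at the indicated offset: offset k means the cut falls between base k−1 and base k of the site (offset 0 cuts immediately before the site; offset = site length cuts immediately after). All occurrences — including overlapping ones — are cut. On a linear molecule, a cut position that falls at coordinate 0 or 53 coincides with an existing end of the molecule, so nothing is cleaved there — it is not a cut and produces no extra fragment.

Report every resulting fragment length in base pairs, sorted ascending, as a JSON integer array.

Per-enzyme occurrences:
  ZebIII ATCGCCG/0: at [4, 28, 41] ⇒ [4, 28, 41]
  XjeX AACG/2: at [12, 48] ⇒ [14, 50]
  MvoIII (GGAAG, off=5): no sites

All cut coordinates (distinct, sorted): [4, 14, 28, 41, 50]

Fragments:
  [0,4): 4 bp
  [4,14): 10 bp
  [14,28): 14 bp
  [28,41): 13 bp
  [41,50): 9 bp
  [50,53): 3 bp

[3,4,9,10,13,14]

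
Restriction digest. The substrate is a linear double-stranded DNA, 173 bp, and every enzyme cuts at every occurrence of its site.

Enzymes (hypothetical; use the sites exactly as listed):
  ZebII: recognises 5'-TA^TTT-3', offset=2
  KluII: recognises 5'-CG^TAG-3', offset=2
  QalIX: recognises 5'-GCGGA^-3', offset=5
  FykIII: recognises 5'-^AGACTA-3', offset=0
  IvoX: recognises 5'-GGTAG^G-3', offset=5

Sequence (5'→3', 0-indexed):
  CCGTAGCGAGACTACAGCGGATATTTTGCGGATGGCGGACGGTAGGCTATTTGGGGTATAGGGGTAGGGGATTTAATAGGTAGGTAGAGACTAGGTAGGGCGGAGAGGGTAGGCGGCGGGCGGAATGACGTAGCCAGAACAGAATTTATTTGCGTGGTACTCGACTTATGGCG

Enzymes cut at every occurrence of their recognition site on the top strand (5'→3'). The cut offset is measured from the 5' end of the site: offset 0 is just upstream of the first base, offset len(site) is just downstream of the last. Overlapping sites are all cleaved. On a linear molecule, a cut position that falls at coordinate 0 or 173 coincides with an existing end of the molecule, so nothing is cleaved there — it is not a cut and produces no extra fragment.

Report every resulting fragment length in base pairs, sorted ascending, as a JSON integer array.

[2,3,4,4,5,6,6,6,7,8,9,11,12,13,16,18,18,25]

Site scan:
  ZebII TATTT/2: at [21, 47, 146] ⇒ [23, 49, 148]
  KluII CGTAG/2: at [1, 128] ⇒ [3, 130]
  QalIX GCGGA/5: at [16, 27, 34, 99, 119] ⇒ [21, 32, 39, 104, 124]
  FykIII AGACTA/0: at [8, 87] ⇒ [8, 87]
  IvoX GGTAGG/5: at [40, 62, 78, 93, 107] ⇒ [45, 67, 83, 98, 112]

Pooled cuts: [3, 8, 21, 23, 32, 39, 45, 49, 67, 83, 87, 98, 104, 112, 124, 130, 148]

Fragments:
  [0,3): 3 bp
  [3,8): 5 bp
  [8,21): 13 bp
  [21,23): 2 bp
  [23,32): 9 bp
  [32,39): 7 bp
  [39,45): 6 bp
  [45,49): 4 bp
  [49,67): 18 bp
  [67,83): 16 bp
  [83,87): 4 bp
  [87,98): 11 bp
  [98,104): 6 bp
  [104,112): 8 bp
  [112,124): 12 bp
  [124,130): 6 bp
  [130,148): 18 bp
  [148,173): 25 bp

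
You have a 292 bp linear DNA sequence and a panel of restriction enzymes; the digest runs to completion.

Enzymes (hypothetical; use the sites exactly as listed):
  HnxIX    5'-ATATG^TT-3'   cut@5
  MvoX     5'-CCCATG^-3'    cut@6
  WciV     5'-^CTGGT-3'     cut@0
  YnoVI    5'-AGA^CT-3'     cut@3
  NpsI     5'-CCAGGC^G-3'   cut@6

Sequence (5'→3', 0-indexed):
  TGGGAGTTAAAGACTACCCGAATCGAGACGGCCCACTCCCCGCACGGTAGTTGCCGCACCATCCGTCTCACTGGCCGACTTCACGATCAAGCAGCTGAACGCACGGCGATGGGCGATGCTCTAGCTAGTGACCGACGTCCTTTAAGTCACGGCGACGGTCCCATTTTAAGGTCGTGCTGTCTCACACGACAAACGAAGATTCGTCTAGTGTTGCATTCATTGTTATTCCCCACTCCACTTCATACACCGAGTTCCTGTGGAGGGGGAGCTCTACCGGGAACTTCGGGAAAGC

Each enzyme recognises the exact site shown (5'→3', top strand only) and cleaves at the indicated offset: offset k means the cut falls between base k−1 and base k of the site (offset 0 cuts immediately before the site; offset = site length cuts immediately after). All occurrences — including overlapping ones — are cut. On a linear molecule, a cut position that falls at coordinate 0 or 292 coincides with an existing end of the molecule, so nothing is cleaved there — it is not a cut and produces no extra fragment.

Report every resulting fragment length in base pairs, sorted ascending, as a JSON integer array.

[13,279]

Scan for sites:
  HnxIX (ATATGTT, off=5): no sites
  MvoX (CCCATG, off=6): no sites
  WciV (CTGGT, off=0): no sites
  YnoVI AGACT/3: at [10] ⇒ [13]
  NpsI (CCAGGCG, off=6): no sites

Pooled cuts: [13]

Fragment lengths:
  [0,13): 13 bp
  [13,292): 279 bp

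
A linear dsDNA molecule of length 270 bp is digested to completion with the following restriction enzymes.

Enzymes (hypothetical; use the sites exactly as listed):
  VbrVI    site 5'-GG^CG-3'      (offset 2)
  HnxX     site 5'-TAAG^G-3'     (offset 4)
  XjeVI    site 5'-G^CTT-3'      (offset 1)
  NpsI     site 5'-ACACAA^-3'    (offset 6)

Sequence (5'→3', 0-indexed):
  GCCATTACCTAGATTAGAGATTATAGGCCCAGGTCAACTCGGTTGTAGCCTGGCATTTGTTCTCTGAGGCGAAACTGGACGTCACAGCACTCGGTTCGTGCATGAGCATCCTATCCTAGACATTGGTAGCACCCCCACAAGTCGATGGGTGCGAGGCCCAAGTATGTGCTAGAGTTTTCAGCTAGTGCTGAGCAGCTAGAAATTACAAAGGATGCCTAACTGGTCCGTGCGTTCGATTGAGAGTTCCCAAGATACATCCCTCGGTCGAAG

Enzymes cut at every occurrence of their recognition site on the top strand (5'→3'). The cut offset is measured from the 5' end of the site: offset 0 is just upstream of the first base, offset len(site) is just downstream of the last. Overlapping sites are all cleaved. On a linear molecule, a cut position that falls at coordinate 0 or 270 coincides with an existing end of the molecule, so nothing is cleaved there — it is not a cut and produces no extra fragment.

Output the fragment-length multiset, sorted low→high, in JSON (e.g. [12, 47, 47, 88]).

[69,201]

Site scan:
  VbrVI (GGCG, off=2): starts [67] → cuts [69]
  HnxX (TAAGG, off=4): no sites
  XjeVI (GCTT, off=1): no sites
  NpsI (ACACAA, off=6): no sites

All cut coordinates (distinct, sorted): [69]

Fragment lengths:
  [0,69): 69 bp
  [69,270): 201 bp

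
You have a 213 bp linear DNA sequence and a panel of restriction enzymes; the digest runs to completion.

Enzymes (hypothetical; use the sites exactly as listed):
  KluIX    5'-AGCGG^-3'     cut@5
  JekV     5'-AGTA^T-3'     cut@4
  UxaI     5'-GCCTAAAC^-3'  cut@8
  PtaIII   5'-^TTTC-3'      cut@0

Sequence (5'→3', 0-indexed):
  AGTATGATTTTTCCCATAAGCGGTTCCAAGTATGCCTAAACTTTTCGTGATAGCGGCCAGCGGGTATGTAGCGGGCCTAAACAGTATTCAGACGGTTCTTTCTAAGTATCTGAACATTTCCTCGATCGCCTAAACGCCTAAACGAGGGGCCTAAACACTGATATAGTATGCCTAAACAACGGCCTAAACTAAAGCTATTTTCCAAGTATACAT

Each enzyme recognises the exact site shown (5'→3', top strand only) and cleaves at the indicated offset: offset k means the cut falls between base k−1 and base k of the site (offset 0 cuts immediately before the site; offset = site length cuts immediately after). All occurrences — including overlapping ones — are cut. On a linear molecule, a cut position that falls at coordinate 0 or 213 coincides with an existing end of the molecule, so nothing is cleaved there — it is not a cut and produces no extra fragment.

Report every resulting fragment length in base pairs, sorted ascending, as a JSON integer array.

Site scan:
  KluIX AGCGG/5: at [18, 51, 58, 69] ⇒ [23, 56, 63, 74]
  JekV AGTAT/4: at [0, 28, 82, 104, 164, 204] ⇒ [4, 32, 86, 108, 168, 208]
  UxaI GCCTAAAC/8: at [33, 74, 127, 135, 148, 169, 181] ⇒ [41, 82, 135, 143, 156, 177, 189]
  PtaIII TTTC/0: at [9, 42, 98, 116, 198] ⇒ [9, 42, 98, 116, 198]

Pooled cuts: [4, 9, 23, 32, 41, 42, 56, 63, 74, 82, 86, 98, 108, 116, 135, 143, 156, 168, 177, 189, 198, 208]

Fragments:
  [0,4): 4 bp
  [4,9): 5 bp
  [9,23): 14 bp
  [23,32): 9 bp
  [32,41): 9 bp
  [41,42): 1 bp
  [42,56): 14 bp
  [56,63): 7 bp
  [63,74): 11 bp
  [74,82): 8 bp
  [82,86): 4 bp
  [86,98): 12 bp
  [98,108): 10 bp
  [108,116): 8 bp
  [116,135): 19 bp
  [135,143): 8 bp
  [143,156): 13 bp
  [156,168): 12 bp
  [168,177): 9 bp
  [177,189): 12 bp
  [189,198): 9 bp
  [198,208): 10 bp
  [208,213): 5 bp

[1,4,4,5,5,7,8,8,8,9,9,9,9,10,10,11,12,12,12,13,14,14,19]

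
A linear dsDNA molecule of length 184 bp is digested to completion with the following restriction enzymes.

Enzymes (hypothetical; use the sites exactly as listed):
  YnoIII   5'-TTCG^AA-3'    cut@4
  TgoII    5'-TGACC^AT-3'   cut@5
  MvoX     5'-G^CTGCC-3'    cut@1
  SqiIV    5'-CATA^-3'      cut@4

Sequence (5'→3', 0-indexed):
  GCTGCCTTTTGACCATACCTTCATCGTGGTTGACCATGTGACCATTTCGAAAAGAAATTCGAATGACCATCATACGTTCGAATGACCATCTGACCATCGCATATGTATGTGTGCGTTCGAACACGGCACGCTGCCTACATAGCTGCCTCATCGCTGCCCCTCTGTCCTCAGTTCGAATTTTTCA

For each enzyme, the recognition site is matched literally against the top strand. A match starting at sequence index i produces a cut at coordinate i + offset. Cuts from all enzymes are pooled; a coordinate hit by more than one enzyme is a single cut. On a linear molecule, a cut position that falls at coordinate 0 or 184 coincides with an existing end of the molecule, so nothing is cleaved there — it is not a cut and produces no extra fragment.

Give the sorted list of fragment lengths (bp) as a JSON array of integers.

Site scan:
  YnoIII (TTCGAA, off=4): starts [45, 57, 76, 115, 171] → cuts [49, 61, 80, 119, 175]
  TgoII (TGACCAT, off=5): starts [9, 30, 38, 63, 82, 90] → cuts [14, 35, 43, 68, 87, 95]
  MvoX (GCTGCC, off=1): starts [0, 129, 141, 152] → cuts [1, 130, 142, 153]
  SqiIV (CATA, off=4): starts [13, 70, 99, 137] → cuts [17, 74, 103, 141]

Pooled cuts: [1, 14, 17, 35, 43, 49, 61, 68, 74, 80, 87, 95, 103, 119, 130, 141, 142, 153, 175]

Fragments:
  [0,1): 1 bp
  [1,14): 13 bp
  [14,17): 3 bp
  [17,35): 18 bp
  [35,43): 8 bp
  [43,49): 6 bp
  [49,61): 12 bp
  [61,68): 7 bp
  [68,74): 6 bp
  [74,80): 6 bp
  [80,87): 7 bp
  [87,95): 8 bp
  [95,103): 8 bp
  [103,119): 16 bp
  [119,130): 11 bp
  [130,141): 11 bp
  [141,142): 1 bp
  [142,153): 11 bp
  [153,175): 22 bp
  [175,184): 9 bp

[1,1,3,6,6,6,7,7,8,8,8,9,11,11,11,12,13,16,18,22]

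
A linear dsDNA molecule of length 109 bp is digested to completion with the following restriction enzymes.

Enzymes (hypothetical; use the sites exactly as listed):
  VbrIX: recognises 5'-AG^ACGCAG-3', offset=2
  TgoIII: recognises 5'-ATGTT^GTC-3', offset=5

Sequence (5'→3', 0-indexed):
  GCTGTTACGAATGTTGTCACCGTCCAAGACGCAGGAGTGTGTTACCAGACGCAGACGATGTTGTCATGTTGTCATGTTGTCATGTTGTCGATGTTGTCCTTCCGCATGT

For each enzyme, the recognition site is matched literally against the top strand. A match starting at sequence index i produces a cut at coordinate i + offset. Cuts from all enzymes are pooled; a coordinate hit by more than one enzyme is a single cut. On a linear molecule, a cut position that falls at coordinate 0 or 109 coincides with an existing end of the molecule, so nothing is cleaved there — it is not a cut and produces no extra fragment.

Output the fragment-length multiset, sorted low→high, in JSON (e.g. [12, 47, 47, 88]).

Scan for sites:
  VbrIX AGACGCAG/2: at [26, 46] ⇒ [28, 48]
  TgoIII ATGTTGTC/5: at [10, 57, 65, 73, 81, 90] ⇒ [15, 62, 70, 78, 86, 95]

All cut coordinates (distinct, sorted): [15, 28, 48, 62, 70, 78, 86, 95]

Fragment lengths:
  [0,15): 15 bp
  [15,28): 13 bp
  [28,48): 20 bp
  [48,62): 14 bp
  [62,70): 8 bp
  [70,78): 8 bp
  [78,86): 8 bp
  [86,95): 9 bp
  [95,109): 14 bp

[8,8,8,9,13,14,14,15,20]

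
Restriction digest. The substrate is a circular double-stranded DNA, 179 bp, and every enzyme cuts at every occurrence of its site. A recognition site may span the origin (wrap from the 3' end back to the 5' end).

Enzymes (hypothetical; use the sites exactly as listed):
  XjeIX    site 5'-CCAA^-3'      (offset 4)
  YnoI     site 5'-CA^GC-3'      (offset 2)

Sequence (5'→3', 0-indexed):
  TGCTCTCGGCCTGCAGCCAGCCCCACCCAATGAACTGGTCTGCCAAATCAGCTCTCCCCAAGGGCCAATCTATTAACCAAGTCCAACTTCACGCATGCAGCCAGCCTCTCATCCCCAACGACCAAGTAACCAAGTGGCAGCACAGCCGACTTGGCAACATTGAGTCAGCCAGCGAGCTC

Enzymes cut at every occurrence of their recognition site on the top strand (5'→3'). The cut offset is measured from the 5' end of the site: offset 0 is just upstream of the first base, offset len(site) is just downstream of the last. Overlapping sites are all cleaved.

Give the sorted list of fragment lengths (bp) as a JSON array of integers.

[4,4,4,4,5,6,6,7,7,8,11,11,12,13,15,16,23,23]

Scan for sites:
  XjeIX (CCAA, off=4): starts [26, 42, 57, 64, 76, 82, 114, 121, 129] → cuts [30, 46, 61, 68, 80, 86, 118, 125, 133]
  YnoI (CAGC, off=2): starts [13, 17, 48, 97, 101, 137, 142, 165, 169] → cuts [15, 19, 50, 99, 103, 139, 144, 167, 171]

All cut coordinates (distinct, sorted): [15, 19, 30, 46, 50, 61, 68, 80, 86, 99, 103, 118, 125, 133, 139, 144, 167, 171]

Fragment lengths:
  15→19: 4 bp
  19→30: 11 bp
  30→46: 16 bp
  46→50: 4 bp
  50→61: 11 bp
  61→68: 7 bp
  68→80: 12 bp
  80→86: 6 bp
  86→99: 13 bp
  99→103: 4 bp
  103→118: 15 bp
  118→125: 7 bp
  125→133: 8 bp
  133→139: 6 bp
  139→144: 5 bp
  144→167: 23 bp
  167→171: 4 bp
  171→15 (wrap): 179-171+15 = 23 bp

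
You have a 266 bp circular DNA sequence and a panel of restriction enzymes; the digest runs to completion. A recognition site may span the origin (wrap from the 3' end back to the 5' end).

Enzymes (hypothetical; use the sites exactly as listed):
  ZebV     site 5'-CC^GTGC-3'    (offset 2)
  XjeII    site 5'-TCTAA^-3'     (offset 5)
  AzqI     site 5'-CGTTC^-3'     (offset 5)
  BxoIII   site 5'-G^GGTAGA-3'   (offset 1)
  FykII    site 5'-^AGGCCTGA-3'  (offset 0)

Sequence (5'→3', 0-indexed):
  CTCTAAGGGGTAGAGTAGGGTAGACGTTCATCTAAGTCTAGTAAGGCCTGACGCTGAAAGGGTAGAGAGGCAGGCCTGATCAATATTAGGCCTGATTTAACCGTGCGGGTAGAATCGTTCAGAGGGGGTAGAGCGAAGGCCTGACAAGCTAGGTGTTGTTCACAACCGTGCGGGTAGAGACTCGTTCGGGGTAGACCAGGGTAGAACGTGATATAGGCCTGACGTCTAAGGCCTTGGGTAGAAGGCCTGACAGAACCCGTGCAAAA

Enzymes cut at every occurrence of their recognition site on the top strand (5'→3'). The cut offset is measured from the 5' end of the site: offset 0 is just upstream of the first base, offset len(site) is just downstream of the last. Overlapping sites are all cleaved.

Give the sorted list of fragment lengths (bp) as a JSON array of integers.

[2,2,5,5,6,6,6,7,8,10,10,10,11,11,13,14,15,15,15,15,16,16,17,31]

Site scan:
  ZebV (CCGTGC, off=2): starts [100, 165, 256] → cuts [102, 167, 258]
  XjeII (TCTAA, off=5): starts [1, 30, 224] → cuts [6, 35, 229]
  AzqI (CGTTC, off=5): starts [24, 115, 182] → cuts [29, 120, 187]
  BxoIII (GGGTAGA, off=1): starts [7, 17, 59, 106, 125, 171, 188, 198, 235] → cuts [8, 18, 60, 107, 126, 172, 189, 199, 236]
  FykII (AGGCCTGA, off=0): starts [43, 71, 87, 136, 214, 242] → cuts [43, 71, 87, 136, 214, 242]

Pooled cuts: [6, 8, 18, 29, 35, 43, 60, 71, 87, 102, 107, 120, 126, 136, 167, 172, 187, 189, 199, 214, 229, 236, 242, 258]

Fragment lengths:
  6→8: 2 bp
  8→18: 10 bp
  18→29: 11 bp
  29→35: 6 bp
  35→43: 8 bp
  43→60: 17 bp
  60→71: 11 bp
  71→87: 16 bp
  87→102: 15 bp
  102→107: 5 bp
  107→120: 13 bp
  120→126: 6 bp
  126→136: 10 bp
  136→167: 31 bp
  167→172: 5 bp
  172→187: 15 bp
  187→189: 2 bp
  189→199: 10 bp
  199→214: 15 bp
  214→229: 15 bp
  229→236: 7 bp
  236→242: 6 bp
  242→258: 16 bp
  258→6 (wrap): 266-258+6 = 14 bp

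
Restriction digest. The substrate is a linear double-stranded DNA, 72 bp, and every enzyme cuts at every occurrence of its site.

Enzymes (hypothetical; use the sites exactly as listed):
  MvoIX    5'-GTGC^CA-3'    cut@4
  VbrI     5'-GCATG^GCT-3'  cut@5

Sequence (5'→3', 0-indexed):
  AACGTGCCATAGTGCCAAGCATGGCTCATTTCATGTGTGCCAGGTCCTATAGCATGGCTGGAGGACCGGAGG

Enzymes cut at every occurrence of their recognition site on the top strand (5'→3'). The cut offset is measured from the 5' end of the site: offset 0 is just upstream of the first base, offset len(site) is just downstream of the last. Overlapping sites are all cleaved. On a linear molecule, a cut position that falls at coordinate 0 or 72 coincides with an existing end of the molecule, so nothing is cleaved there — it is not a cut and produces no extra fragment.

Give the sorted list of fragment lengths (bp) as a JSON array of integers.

Site scan:
  MvoIX (GTGCCA, off=4): starts [3, 11, 36] → cuts [7, 15, 40]
  VbrI (GCATGGCT, off=5): starts [18, 51] → cuts [23, 56]

All cut coordinates (distinct, sorted): [7, 15, 23, 40, 56]

Fragments:
  [0,7): 7 bp
  [7,15): 8 bp
  [15,23): 8 bp
  [23,40): 17 bp
  [40,56): 16 bp
  [56,72): 16 bp

[7,8,8,16,16,17]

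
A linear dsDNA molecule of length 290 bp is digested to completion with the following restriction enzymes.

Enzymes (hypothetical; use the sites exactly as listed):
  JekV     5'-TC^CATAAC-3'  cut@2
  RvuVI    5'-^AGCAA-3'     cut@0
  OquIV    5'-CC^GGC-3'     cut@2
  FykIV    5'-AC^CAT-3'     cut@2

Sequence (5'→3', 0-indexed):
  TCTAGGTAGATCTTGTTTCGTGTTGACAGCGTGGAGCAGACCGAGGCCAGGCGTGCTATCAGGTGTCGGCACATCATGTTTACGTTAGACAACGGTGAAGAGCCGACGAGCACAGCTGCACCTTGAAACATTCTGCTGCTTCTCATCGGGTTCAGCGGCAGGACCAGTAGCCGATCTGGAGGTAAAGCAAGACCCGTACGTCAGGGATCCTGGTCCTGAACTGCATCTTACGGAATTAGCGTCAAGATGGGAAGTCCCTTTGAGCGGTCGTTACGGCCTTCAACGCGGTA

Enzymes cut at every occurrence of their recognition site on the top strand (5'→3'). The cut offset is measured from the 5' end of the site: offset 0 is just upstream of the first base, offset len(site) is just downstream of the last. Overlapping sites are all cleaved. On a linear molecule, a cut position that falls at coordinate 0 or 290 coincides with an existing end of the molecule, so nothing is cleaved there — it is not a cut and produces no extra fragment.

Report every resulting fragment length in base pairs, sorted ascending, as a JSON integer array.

Scan for sites:
  JekV (TCCATAAC, off=2): no sites
  RvuVI AGCAA/0: at [185] ⇒ [185]
  OquIV (CCGGC, off=2): no sites
  FykIV (ACCAT, off=2): no sites

Pooled cuts: [185]

Fragments:
  [0,185): 185 bp
  [185,290): 105 bp

[105,185]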